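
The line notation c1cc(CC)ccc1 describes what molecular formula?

C8H10

Heavy atoms from the SMILES: 8 C.
Implicit hydrogens by atom environment:
  5 × C (aromatic): 1 H each → 5
  1 × C: 3 H
  1 × C: 2 H
  1 × C (aromatic): no H
  Total hydrogens = 10.
Molecular formula: C8H10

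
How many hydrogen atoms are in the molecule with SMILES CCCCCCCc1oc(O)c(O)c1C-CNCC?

Hydrogens are implicit in SMILES; fill each atom to its normal valence:
  9 × C: 2 H each → 18
  4 × C (aromatic): no H
  2 × C: 3 H each → 6
  2 × O: 1 H each → 2
  1 × N: 1 H
  1 × O (aromatic): no H
  Total hydrogens = 27.

27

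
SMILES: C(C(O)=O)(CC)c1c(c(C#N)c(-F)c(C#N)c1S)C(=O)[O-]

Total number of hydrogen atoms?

8

Hydrogens are implicit in SMILES; fill each atom to its normal valence:
  6 × C (aromatic): no H
  4 × C: no H
  2 × N: no H
  2 × O: no H
  1 × C: 3 H
  1 × C: 2 H
  1 × C: 1 H
  1 × F: no H
  1 × O: 1 H
  1 × O (charge -1): no H
  1 × S: 1 H
  Total hydrogens = 8.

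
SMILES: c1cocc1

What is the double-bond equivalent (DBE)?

Molecular formula from the SMILES: C4H4O.
DoU = (2C + 2 + N − H − X)/2 = (2·4 + 2 + 0 − 4 − 0)/2 = 6/2 = 3.
(Structurally: 1 ring(s) + 2 π bond(s) = 3.)

3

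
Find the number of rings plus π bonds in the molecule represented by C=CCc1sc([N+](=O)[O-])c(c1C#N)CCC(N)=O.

8

Molecular formula from the SMILES: C11H11N3O3S.
DoU = (2C + 2 + N − H − X)/2 = (2·11 + 2 + 3 − 11 − 0)/2 = 16/2 = 8.
(Structurally: 1 ring(s) + 7 π bond(s) = 8.)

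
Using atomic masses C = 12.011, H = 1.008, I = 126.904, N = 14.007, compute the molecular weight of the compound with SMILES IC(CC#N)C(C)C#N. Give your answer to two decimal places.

234.04

Molecular formula: C6H7IN2.
M = 6×12.011 + 7×1.008 + 1×126.904 + 2×14.007 = 234.04 g/mol.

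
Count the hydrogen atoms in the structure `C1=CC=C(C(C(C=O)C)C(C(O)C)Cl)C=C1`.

17

Hydrogens are implicit in SMILES; fill each atom to its normal valence:
  5 × C: 1 H each → 5
  5 × C (aromatic): 1 H each → 5
  2 × C: 3 H each → 6
  1 × C (aromatic): no H
  1 × Cl: no H
  1 × O: 1 H
  1 × O: no H
  Total hydrogens = 17.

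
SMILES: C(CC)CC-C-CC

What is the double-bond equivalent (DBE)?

0

Molecular formula from the SMILES: C8H18.
DoU = (2C + 2 + N − H − X)/2 = (2·8 + 2 + 0 − 18 − 0)/2 = 0/2 = 0.
(Structurally: 0 ring(s) + 0 π bond(s) = 0.)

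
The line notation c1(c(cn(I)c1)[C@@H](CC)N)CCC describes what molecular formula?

Heavy atoms from the SMILES: 10 C, 1 I, 2 N.
Implicit hydrogens by atom environment:
  3 × C: 2 H each → 6
  2 × C: 3 H each → 6
  2 × C (aromatic): 1 H each → 2
  2 × C (aromatic): no H
  1 × C: 1 H
  1 × I: no H
  1 × N: 2 H
  1 × N (aromatic): no H
  Total hydrogens = 17.
Molecular formula: C10H17IN2

C10H17IN2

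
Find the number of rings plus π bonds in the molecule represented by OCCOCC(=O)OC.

1

Molecular formula from the SMILES: C5H10O4.
DoU = (2C + 2 + N − H − X)/2 = (2·5 + 2 + 0 − 10 − 0)/2 = 2/2 = 1.
(Structurally: 0 ring(s) + 1 π bond(s) = 1.)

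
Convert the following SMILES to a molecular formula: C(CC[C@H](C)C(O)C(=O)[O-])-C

Heavy atoms from the SMILES: 8 C, 3 O.
Implicit hydrogens by atom environment:
  3 × C: 2 H each → 6
  2 × C: 3 H each → 6
  2 × C: 1 H each → 2
  1 × C: no H
  1 × O: 1 H
  1 × O: no H
  1 × O (charge -1): no H
  Total hydrogens = 15.
Net charge -1.
Molecular formula: C8H15O3-

C8H15O3-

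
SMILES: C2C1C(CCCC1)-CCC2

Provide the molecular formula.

C10H18

Heavy atoms from the SMILES: 10 C.
Implicit hydrogens by atom environment:
  8 × C: 2 H each → 16
  2 × C: 1 H each → 2
  Total hydrogens = 18.
Molecular formula: C10H18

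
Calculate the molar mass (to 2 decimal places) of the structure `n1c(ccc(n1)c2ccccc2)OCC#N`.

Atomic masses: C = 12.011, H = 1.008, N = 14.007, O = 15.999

211.22

Molecular formula: C12H9N3O.
M = 12×12.011 + 9×1.008 + 3×14.007 + 1×15.999 = 211.22 g/mol.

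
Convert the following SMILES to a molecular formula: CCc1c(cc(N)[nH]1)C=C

C8H12N2

Heavy atoms from the SMILES: 8 C, 2 N.
Implicit hydrogens by atom environment:
  3 × C (aromatic): no H
  2 × C: 2 H each → 4
  1 × C: 3 H
  1 × C (aromatic): 1 H
  1 × C: 1 H
  1 × N: 2 H
  1 × N (aromatic): 1 H
  Total hydrogens = 12.
Molecular formula: C8H12N2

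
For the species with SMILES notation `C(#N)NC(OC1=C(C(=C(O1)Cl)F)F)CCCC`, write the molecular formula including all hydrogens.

Heavy atoms from the SMILES: 10 C, 1 Cl, 2 F, 2 N, 2 O.
Implicit hydrogens by atom environment:
  4 × C (aromatic): no H
  3 × C: 2 H each → 6
  2 × F: no H
  1 × C: 3 H
  1 × C: 1 H
  1 × C: no H
  1 × Cl: no H
  1 × N: 1 H
  1 × N: no H
  1 × O (aromatic): no H
  1 × O: no H
  Total hydrogens = 11.
Molecular formula: C10H11ClF2N2O2

C10H11ClF2N2O2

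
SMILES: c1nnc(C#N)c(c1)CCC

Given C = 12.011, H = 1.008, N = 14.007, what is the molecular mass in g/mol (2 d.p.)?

Molecular formula: C8H9N3.
M = 8×12.011 + 9×1.008 + 3×14.007 = 147.18 g/mol.

147.18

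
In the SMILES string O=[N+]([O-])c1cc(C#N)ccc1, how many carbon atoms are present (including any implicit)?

7

The symbol for carbon appears 7 times in the SMILES. Lowercase c denotes aromatic carbon and counts toward C.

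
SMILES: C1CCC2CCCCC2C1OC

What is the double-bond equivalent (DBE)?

2

Molecular formula from the SMILES: C11H20O.
DoU = (2C + 2 + N − H − X)/2 = (2·11 + 2 + 0 − 20 − 0)/2 = 4/2 = 2.
(Structurally: 2 ring(s) + 0 π bond(s) = 2.)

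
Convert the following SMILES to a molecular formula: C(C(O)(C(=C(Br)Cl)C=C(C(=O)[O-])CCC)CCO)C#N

C13H16BrClNO4-

Heavy atoms from the SMILES: 1 Br, 13 C, 1 Cl, 1 N, 4 O.
Implicit hydrogens by atom environment:
  6 × C: no H
  5 × C: 2 H each → 10
  2 × O: 1 H each → 2
  1 × Br: no H
  1 × C: 3 H
  1 × C: 1 H
  1 × Cl: no H
  1 × N: no H
  1 × O: no H
  1 × O (charge -1): no H
  Total hydrogens = 16.
Net charge -1.
Molecular formula: C13H16BrClNO4-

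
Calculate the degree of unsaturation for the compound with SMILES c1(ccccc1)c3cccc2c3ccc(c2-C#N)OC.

Molecular formula from the SMILES: C18H13NO.
DoU = (2C + 2 + N − H − X)/2 = (2·18 + 2 + 1 − 13 − 0)/2 = 26/2 = 13.
(Structurally: 3 ring(s) + 10 π bond(s) = 13.)

13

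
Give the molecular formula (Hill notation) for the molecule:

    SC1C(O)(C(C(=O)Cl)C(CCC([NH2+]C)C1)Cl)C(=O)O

Heavy atoms from the SMILES: 11 C, 2 Cl, 1 N, 4 O, 1 S.
Implicit hydrogens by atom environment:
  4 × C: 1 H each → 4
  3 × C: 2 H each → 6
  3 × C: no H
  2 × Cl: no H
  2 × O: 1 H each → 2
  2 × O: no H
  1 × C: 3 H
  1 × N (charge +1): 2 H
  1 × S: 1 H
  Total hydrogens = 18.
Net charge +1.
Molecular formula: C11H18Cl2NO4S+

C11H18Cl2NO4S+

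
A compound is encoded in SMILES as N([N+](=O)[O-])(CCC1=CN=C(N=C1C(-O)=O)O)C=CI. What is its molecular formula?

Heavy atoms from the SMILES: 9 C, 1 I, 4 N, 5 O.
Implicit hydrogens by atom environment:
  3 × C (aromatic): no H
  2 × C: 2 H each → 4
  2 × C: 1 H each → 2
  2 × N (aromatic): no H
  2 × O: 1 H each → 2
  2 × O: no H
  1 × C (aromatic): 1 H
  1 × C: no H
  1 × I: no H
  1 × N: no H
  1 × N (charge +1): no H
  1 × O (charge -1): no H
  Total hydrogens = 9.
Molecular formula: C9H9IN4O5

C9H9IN4O5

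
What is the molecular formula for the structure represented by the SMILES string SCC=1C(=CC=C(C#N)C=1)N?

Heavy atoms from the SMILES: 8 C, 2 N, 1 S.
Implicit hydrogens by atom environment:
  3 × C (aromatic): 1 H each → 3
  3 × C (aromatic): no H
  1 × C: 2 H
  1 × C: no H
  1 × N: 2 H
  1 × N: no H
  1 × S: 1 H
  Total hydrogens = 8.
Molecular formula: C8H8N2S

C8H8N2S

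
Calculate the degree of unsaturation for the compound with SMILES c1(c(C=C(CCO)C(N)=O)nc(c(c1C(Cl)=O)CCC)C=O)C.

Molecular formula from the SMILES: C16H19ClN2O4.
DoU = (2C + 2 + N − H − X)/2 = (2·16 + 2 + 2 − 19 − 1)/2 = 16/2 = 8.
(Structurally: 1 ring(s) + 7 π bond(s) = 8.)

8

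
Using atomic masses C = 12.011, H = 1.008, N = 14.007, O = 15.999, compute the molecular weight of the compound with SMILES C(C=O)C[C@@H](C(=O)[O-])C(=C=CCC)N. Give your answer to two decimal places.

196.23

Molecular formula: C10H14NO3-.
M = 10×12.011 + 14×1.008 + 1×14.007 + 3×15.999 = 196.23 g/mol.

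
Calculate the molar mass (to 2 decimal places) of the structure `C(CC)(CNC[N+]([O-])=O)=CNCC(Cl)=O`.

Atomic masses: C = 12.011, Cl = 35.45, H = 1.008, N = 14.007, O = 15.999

235.67

Molecular formula: C8H14ClN3O3.
M = 8×12.011 + 1×35.45 + 14×1.008 + 3×14.007 + 3×15.999 = 235.67 g/mol.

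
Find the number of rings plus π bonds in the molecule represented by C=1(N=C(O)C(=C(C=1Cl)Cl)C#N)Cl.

6

Molecular formula from the SMILES: C6HCl3N2O.
DoU = (2C + 2 + N − H − X)/2 = (2·6 + 2 + 2 − 1 − 3)/2 = 12/2 = 6.
(Structurally: 1 ring(s) + 5 π bond(s) = 6.)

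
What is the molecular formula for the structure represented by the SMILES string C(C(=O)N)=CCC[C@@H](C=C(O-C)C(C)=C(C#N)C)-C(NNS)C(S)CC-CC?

Heavy atoms from the SMILES: 20 C, 4 N, 2 O, 2 S.
Implicit hydrogens by atom environment:
  6 × C: 1 H each → 6
  5 × C: 2 H each → 10
  5 × C: no H
  4 × C: 3 H each → 12
  2 × N: 1 H each → 2
  2 × O: no H
  2 × S: 1 H each → 2
  1 × N: 2 H
  1 × N: no H
  Total hydrogens = 34.
Molecular formula: C20H34N4O2S2

C20H34N4O2S2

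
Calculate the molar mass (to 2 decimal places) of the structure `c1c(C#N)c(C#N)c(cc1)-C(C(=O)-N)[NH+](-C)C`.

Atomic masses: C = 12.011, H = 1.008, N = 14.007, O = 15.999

229.26

Molecular formula: C12H13N4O+.
M = 12×12.011 + 13×1.008 + 4×14.007 + 1×15.999 = 229.26 g/mol.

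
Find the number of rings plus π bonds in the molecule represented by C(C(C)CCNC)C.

Molecular formula from the SMILES: C7H17N.
DoU = (2C + 2 + N − H − X)/2 = (2·7 + 2 + 1 − 17 − 0)/2 = 0/2 = 0.
(Structurally: 0 ring(s) + 0 π bond(s) = 0.)

0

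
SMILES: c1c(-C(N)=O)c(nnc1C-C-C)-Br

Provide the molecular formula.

Heavy atoms from the SMILES: 1 Br, 8 C, 3 N, 1 O.
Implicit hydrogens by atom environment:
  3 × C (aromatic): no H
  2 × C: 2 H each → 4
  2 × N (aromatic): no H
  1 × Br: no H
  1 × C: 3 H
  1 × C (aromatic): 1 H
  1 × C: no H
  1 × N: 2 H
  1 × O: no H
  Total hydrogens = 10.
Molecular formula: C8H10BrN3O

C8H10BrN3O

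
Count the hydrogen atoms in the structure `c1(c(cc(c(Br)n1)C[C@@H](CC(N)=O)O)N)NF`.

Hydrogens are implicit in SMILES; fill each atom to its normal valence:
  4 × C (aromatic): no H
  2 × C: 2 H each → 4
  2 × N: 2 H each → 4
  1 × Br: no H
  1 × C (aromatic): 1 H
  1 × C: 1 H
  1 × C: no H
  1 × F: no H
  1 × N: 1 H
  1 × N (aromatic): no H
  1 × O: 1 H
  1 × O: no H
  Total hydrogens = 12.

12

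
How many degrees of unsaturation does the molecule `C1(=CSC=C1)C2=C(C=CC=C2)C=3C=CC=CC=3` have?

Molecular formula from the SMILES: C16H12S.
DoU = (2C + 2 + N − H − X)/2 = (2·16 + 2 + 0 − 12 − 0)/2 = 22/2 = 11.
(Structurally: 3 ring(s) + 8 π bond(s) = 11.)

11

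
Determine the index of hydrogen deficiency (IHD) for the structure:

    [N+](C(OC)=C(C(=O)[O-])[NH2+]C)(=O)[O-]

Molecular formula from the SMILES: C5H8N2O5.
DoU = (2C + 2 + N − H − X)/2 = (2·5 + 2 + 2 − 8 − 0)/2 = 6/2 = 3.
(Structurally: 0 ring(s) + 3 π bond(s) = 3.)

3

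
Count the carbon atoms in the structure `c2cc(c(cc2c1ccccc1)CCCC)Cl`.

16

The symbol for carbon appears 16 times in the SMILES. Lowercase c denotes aromatic carbon and counts toward C.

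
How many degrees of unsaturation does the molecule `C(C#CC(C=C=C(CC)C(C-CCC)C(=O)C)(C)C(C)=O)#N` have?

Molecular formula from the SMILES: C19H25NO2.
DoU = (2C + 2 + N − H − X)/2 = (2·19 + 2 + 1 − 25 − 0)/2 = 16/2 = 8.
(Structurally: 0 ring(s) + 8 π bond(s) = 8.)

8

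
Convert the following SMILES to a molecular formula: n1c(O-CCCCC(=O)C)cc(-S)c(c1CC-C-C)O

C15H23NO3S

Heavy atoms from the SMILES: 15 C, 1 N, 3 O, 1 S.
Implicit hydrogens by atom environment:
  7 × C: 2 H each → 14
  4 × C (aromatic): no H
  2 × C: 3 H each → 6
  2 × O: no H
  1 × C (aromatic): 1 H
  1 × C: no H
  1 × N (aromatic): no H
  1 × O: 1 H
  1 × S: 1 H
  Total hydrogens = 23.
Molecular formula: C15H23NO3S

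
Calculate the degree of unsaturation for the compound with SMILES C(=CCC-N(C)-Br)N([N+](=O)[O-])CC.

2

Molecular formula from the SMILES: C7H14BrN3O2.
DoU = (2C + 2 + N − H − X)/2 = (2·7 + 2 + 3 − 14 − 1)/2 = 4/2 = 2.
(Structurally: 0 ring(s) + 2 π bond(s) = 2.)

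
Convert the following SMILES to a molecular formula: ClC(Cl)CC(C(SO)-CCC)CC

C9H18Cl2OS

Heavy atoms from the SMILES: 9 C, 2 Cl, 1 O, 1 S.
Implicit hydrogens by atom environment:
  4 × C: 2 H each → 8
  3 × C: 1 H each → 3
  2 × C: 3 H each → 6
  2 × Cl: no H
  1 × O: 1 H
  1 × S: no H
  Total hydrogens = 18.
Molecular formula: C9H18Cl2OS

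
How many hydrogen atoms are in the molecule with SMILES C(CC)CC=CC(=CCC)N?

19

Hydrogens are implicit in SMILES; fill each atom to its normal valence:
  4 × C: 2 H each → 8
  3 × C: 1 H each → 3
  2 × C: 3 H each → 6
  1 × C: no H
  1 × N: 2 H
  Total hydrogens = 19.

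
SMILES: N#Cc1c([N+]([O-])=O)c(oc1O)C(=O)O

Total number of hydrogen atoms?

Hydrogens are implicit in SMILES; fill each atom to its normal valence:
  4 × C (aromatic): no H
  2 × C: no H
  2 × O: 1 H each → 2
  2 × O: no H
  1 × N: no H
  1 × N (charge +1): no H
  1 × O (aromatic): no H
  1 × O (charge -1): no H
  Total hydrogens = 2.

2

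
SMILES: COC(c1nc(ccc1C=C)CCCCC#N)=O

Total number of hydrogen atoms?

Hydrogens are implicit in SMILES; fill each atom to its normal valence:
  5 × C: 2 H each → 10
  3 × C (aromatic): no H
  2 × C (aromatic): 1 H each → 2
  2 × C: no H
  2 × O: no H
  1 × C: 3 H
  1 × C: 1 H
  1 × N (aromatic): no H
  1 × N: no H
  Total hydrogens = 16.

16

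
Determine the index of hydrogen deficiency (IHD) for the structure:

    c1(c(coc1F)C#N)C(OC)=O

6

Molecular formula from the SMILES: C7H4FNO3.
DoU = (2C + 2 + N − H − X)/2 = (2·7 + 2 + 1 − 4 − 1)/2 = 12/2 = 6.
(Structurally: 1 ring(s) + 5 π bond(s) = 6.)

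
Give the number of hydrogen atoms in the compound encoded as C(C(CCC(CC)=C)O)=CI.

15

Hydrogens are implicit in SMILES; fill each atom to its normal valence:
  4 × C: 2 H each → 8
  3 × C: 1 H each → 3
  1 × C: 3 H
  1 × C: no H
  1 × I: no H
  1 × O: 1 H
  Total hydrogens = 15.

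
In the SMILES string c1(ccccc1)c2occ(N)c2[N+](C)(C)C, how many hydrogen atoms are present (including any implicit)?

17

Hydrogens are implicit in SMILES; fill each atom to its normal valence:
  6 × C (aromatic): 1 H each → 6
  4 × C (aromatic): no H
  3 × C: 3 H each → 9
  1 × N: 2 H
  1 × N (charge +1): no H
  1 × O (aromatic): no H
  Total hydrogens = 17.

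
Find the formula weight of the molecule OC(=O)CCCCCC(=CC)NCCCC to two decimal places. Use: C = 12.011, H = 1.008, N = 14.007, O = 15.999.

Molecular formula: C13H25NO2.
M = 13×12.011 + 25×1.008 + 1×14.007 + 2×15.999 = 227.35 g/mol.

227.35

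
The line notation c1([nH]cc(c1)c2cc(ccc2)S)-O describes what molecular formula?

C10H9NOS

Heavy atoms from the SMILES: 10 C, 1 N, 1 O, 1 S.
Implicit hydrogens by atom environment:
  6 × C (aromatic): 1 H each → 6
  4 × C (aromatic): no H
  1 × N (aromatic): 1 H
  1 × O: 1 H
  1 × S: 1 H
  Total hydrogens = 9.
Molecular formula: C10H9NOS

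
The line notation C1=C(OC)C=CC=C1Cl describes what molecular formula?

Heavy atoms from the SMILES: 7 C, 1 Cl, 1 O.
Implicit hydrogens by atom environment:
  4 × C (aromatic): 1 H each → 4
  2 × C (aromatic): no H
  1 × C: 3 H
  1 × Cl: no H
  1 × O: no H
  Total hydrogens = 7.
Molecular formula: C7H7ClO

C7H7ClO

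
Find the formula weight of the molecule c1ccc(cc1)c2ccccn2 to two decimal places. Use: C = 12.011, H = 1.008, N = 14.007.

155.20

Molecular formula: C11H9N.
M = 11×12.011 + 9×1.008 + 1×14.007 = 155.20 g/mol.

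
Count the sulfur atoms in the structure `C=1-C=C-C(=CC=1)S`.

The symbol for sulfur appears 1 time in the SMILES.

1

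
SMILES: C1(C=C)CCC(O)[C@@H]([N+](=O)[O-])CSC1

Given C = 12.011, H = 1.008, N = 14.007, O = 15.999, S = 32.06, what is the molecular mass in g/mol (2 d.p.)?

Molecular formula: C9H15NO3S.
M = 9×12.011 + 15×1.008 + 1×14.007 + 3×15.999 + 1×32.06 = 217.28 g/mol.

217.28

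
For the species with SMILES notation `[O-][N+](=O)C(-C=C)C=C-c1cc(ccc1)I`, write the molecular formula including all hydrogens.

C11H10INO2

Heavy atoms from the SMILES: 11 C, 1 I, 1 N, 2 O.
Implicit hydrogens by atom environment:
  4 × C (aromatic): 1 H each → 4
  4 × C: 1 H each → 4
  2 × C (aromatic): no H
  1 × C: 2 H
  1 × I: no H
  1 × N (charge +1): no H
  1 × O: no H
  1 × O (charge -1): no H
  Total hydrogens = 10.
Molecular formula: C11H10INO2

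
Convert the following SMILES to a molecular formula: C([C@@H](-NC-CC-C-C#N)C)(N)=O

C8H15N3O

Heavy atoms from the SMILES: 8 C, 3 N, 1 O.
Implicit hydrogens by atom environment:
  4 × C: 2 H each → 8
  2 × C: no H
  1 × C: 3 H
  1 × C: 1 H
  1 × N: 2 H
  1 × N: 1 H
  1 × N: no H
  1 × O: no H
  Total hydrogens = 15.
Molecular formula: C8H15N3O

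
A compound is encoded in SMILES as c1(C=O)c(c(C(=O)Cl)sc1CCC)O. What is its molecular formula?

Heavy atoms from the SMILES: 9 C, 1 Cl, 3 O, 1 S.
Implicit hydrogens by atom environment:
  4 × C (aromatic): no H
  2 × C: 2 H each → 4
  2 × O: no H
  1 × C: 3 H
  1 × C: 1 H
  1 × C: no H
  1 × Cl: no H
  1 × O: 1 H
  1 × S (aromatic): no H
  Total hydrogens = 9.
Molecular formula: C9H9ClO3S

C9H9ClO3S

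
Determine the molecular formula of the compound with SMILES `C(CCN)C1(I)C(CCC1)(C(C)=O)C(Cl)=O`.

Heavy atoms from the SMILES: 11 C, 1 Cl, 1 I, 1 N, 2 O.
Implicit hydrogens by atom environment:
  6 × C: 2 H each → 12
  4 × C: no H
  2 × O: no H
  1 × C: 3 H
  1 × Cl: no H
  1 × I: no H
  1 × N: 2 H
  Total hydrogens = 17.
Molecular formula: C11H17ClINO2

C11H17ClINO2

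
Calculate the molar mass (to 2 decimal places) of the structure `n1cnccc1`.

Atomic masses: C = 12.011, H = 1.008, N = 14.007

Molecular formula: C4H4N2.
M = 4×12.011 + 4×1.008 + 2×14.007 = 80.09 g/mol.

80.09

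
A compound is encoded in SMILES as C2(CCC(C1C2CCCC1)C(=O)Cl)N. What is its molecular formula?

C11H18ClNO

Heavy atoms from the SMILES: 11 C, 1 Cl, 1 N, 1 O.
Implicit hydrogens by atom environment:
  6 × C: 2 H each → 12
  4 × C: 1 H each → 4
  1 × C: no H
  1 × Cl: no H
  1 × N: 2 H
  1 × O: no H
  Total hydrogens = 18.
Molecular formula: C11H18ClNO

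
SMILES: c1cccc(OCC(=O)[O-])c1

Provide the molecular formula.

C8H7O3-

Heavy atoms from the SMILES: 8 C, 3 O.
Implicit hydrogens by atom environment:
  5 × C (aromatic): 1 H each → 5
  2 × O: no H
  1 × C: 2 H
  1 × C (aromatic): no H
  1 × C: no H
  1 × O (charge -1): no H
  Total hydrogens = 7.
Net charge -1.
Molecular formula: C8H7O3-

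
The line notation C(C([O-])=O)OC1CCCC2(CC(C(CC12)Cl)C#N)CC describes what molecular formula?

C15H21ClNO3-

Heavy atoms from the SMILES: 15 C, 1 Cl, 1 N, 3 O.
Implicit hydrogens by atom environment:
  7 × C: 2 H each → 14
  4 × C: 1 H each → 4
  3 × C: no H
  2 × O: no H
  1 × C: 3 H
  1 × Cl: no H
  1 × N: no H
  1 × O (charge -1): no H
  Total hydrogens = 21.
Net charge -1.
Molecular formula: C15H21ClNO3-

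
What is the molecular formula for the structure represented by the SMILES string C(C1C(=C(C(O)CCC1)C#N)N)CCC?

C12H20N2O

Heavy atoms from the SMILES: 12 C, 2 N, 1 O.
Implicit hydrogens by atom environment:
  6 × C: 2 H each → 12
  3 × C: no H
  2 × C: 1 H each → 2
  1 × C: 3 H
  1 × N: 2 H
  1 × N: no H
  1 × O: 1 H
  Total hydrogens = 20.
Molecular formula: C12H20N2O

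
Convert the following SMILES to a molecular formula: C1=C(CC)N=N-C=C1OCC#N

Heavy atoms from the SMILES: 8 C, 3 N, 1 O.
Implicit hydrogens by atom environment:
  2 × C: 2 H each → 4
  2 × C (aromatic): 1 H each → 2
  2 × C (aromatic): no H
  2 × N (aromatic): no H
  1 × C: 3 H
  1 × C: no H
  1 × N: no H
  1 × O: no H
  Total hydrogens = 9.
Molecular formula: C8H9N3O

C8H9N3O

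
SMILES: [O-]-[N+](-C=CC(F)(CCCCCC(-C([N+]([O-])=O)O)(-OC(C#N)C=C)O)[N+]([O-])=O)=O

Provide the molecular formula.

C14H19FN4O9

Heavy atoms from the SMILES: 14 C, 1 F, 4 N, 9 O.
Implicit hydrogens by atom environment:
  6 × C: 2 H each → 12
  5 × C: 1 H each → 5
  4 × O: no H
  3 × C: no H
  3 × N (charge +1): no H
  3 × O (charge -1): no H
  2 × O: 1 H each → 2
  1 × F: no H
  1 × N: no H
  Total hydrogens = 19.
Molecular formula: C14H19FN4O9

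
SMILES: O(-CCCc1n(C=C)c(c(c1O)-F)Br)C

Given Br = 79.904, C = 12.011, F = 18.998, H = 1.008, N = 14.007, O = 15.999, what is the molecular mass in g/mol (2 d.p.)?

278.12

Molecular formula: C10H13BrFNO2.
M = 1×79.904 + 10×12.011 + 1×18.998 + 13×1.008 + 1×14.007 + 2×15.999 = 278.12 g/mol.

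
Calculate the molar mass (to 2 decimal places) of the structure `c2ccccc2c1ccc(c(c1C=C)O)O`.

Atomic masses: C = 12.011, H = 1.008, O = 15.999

212.25

Molecular formula: C14H12O2.
M = 14×12.011 + 12×1.008 + 2×15.999 = 212.25 g/mol.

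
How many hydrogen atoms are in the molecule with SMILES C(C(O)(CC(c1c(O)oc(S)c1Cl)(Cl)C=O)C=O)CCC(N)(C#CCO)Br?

Hydrogens are implicit in SMILES; fill each atom to its normal valence:
  5 × C: 2 H each → 10
  5 × C: no H
  4 × C (aromatic): no H
  3 × O: 1 H each → 3
  2 × C: 1 H each → 2
  2 × Cl: no H
  2 × O: no H
  1 × Br: no H
  1 × N: 2 H
  1 × O (aromatic): no H
  1 × S: 1 H
  Total hydrogens = 18.

18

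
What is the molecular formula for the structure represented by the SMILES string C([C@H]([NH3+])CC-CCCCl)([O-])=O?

C7H14ClNO2

Heavy atoms from the SMILES: 7 C, 1 Cl, 1 N, 2 O.
Implicit hydrogens by atom environment:
  5 × C: 2 H each → 10
  1 × C: 1 H
  1 × C: no H
  1 × Cl: no H
  1 × N (charge +1): 3 H
  1 × O: no H
  1 × O (charge -1): no H
  Total hydrogens = 14.
Molecular formula: C7H14ClNO2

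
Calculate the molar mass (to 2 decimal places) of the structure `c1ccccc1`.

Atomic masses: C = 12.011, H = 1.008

78.11

Molecular formula: C6H6.
M = 6×12.011 + 6×1.008 = 78.11 g/mol.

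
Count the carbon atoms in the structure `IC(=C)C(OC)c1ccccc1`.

10

The symbol for carbon appears 10 times in the SMILES. Lowercase c denotes aromatic carbon and counts toward C.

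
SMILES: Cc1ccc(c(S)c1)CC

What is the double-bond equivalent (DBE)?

4

Molecular formula from the SMILES: C9H12S.
DoU = (2C + 2 + N − H − X)/2 = (2·9 + 2 + 0 − 12 − 0)/2 = 8/2 = 4.
(Structurally: 1 ring(s) + 3 π bond(s) = 4.)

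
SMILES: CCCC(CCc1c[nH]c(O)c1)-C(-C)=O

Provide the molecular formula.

Heavy atoms from the SMILES: 12 C, 1 N, 2 O.
Implicit hydrogens by atom environment:
  4 × C: 2 H each → 8
  2 × C: 3 H each → 6
  2 × C (aromatic): 1 H each → 2
  2 × C (aromatic): no H
  1 × C: 1 H
  1 × C: no H
  1 × N (aromatic): 1 H
  1 × O: 1 H
  1 × O: no H
  Total hydrogens = 19.
Molecular formula: C12H19NO2

C12H19NO2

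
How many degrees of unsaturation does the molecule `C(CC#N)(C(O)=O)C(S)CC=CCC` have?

4

Molecular formula from the SMILES: C10H15NO2S.
DoU = (2C + 2 + N − H − X)/2 = (2·10 + 2 + 1 − 15 − 0)/2 = 8/2 = 4.
(Structurally: 0 ring(s) + 4 π bond(s) = 4.)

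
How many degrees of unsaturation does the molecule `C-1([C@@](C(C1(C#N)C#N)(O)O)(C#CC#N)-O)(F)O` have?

Molecular formula from the SMILES: C9H4FN3O4.
DoU = (2C + 2 + N − H − X)/2 = (2·9 + 2 + 3 − 4 − 1)/2 = 18/2 = 9.
(Structurally: 1 ring(s) + 8 π bond(s) = 9.)

9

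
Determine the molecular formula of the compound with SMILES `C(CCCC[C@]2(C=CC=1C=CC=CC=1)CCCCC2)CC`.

Heavy atoms from the SMILES: 21 C.
Implicit hydrogens by atom environment:
  11 × C: 2 H each → 22
  5 × C (aromatic): 1 H each → 5
  2 × C: 1 H each → 2
  1 × C: 3 H
  1 × C: no H
  1 × C (aromatic): no H
  Total hydrogens = 32.
Molecular formula: C21H32

C21H32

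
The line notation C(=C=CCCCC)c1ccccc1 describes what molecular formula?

C13H16

Heavy atoms from the SMILES: 13 C.
Implicit hydrogens by atom environment:
  5 × C (aromatic): 1 H each → 5
  3 × C: 2 H each → 6
  2 × C: 1 H each → 2
  1 × C: 3 H
  1 × C: no H
  1 × C (aromatic): no H
  Total hydrogens = 16.
Molecular formula: C13H16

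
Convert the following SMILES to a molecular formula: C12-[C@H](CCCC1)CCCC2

Heavy atoms from the SMILES: 10 C.
Implicit hydrogens by atom environment:
  8 × C: 2 H each → 16
  2 × C: 1 H each → 2
  Total hydrogens = 18.
Molecular formula: C10H18

C10H18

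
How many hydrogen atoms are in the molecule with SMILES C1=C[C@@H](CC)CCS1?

12

Hydrogens are implicit in SMILES; fill each atom to its normal valence:
  3 × C: 2 H each → 6
  3 × C: 1 H each → 3
  1 × C: 3 H
  1 × S: no H
  Total hydrogens = 12.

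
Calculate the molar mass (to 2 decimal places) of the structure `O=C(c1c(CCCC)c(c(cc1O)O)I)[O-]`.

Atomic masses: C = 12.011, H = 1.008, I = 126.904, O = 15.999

335.12

Molecular formula: C11H12IO4-.
M = 11×12.011 + 12×1.008 + 1×126.904 + 4×15.999 = 335.12 g/mol.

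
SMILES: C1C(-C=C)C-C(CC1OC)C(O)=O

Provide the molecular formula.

C10H16O3

Heavy atoms from the SMILES: 10 C, 3 O.
Implicit hydrogens by atom environment:
  4 × C: 2 H each → 8
  4 × C: 1 H each → 4
  2 × O: no H
  1 × C: 3 H
  1 × C: no H
  1 × O: 1 H
  Total hydrogens = 16.
Molecular formula: C10H16O3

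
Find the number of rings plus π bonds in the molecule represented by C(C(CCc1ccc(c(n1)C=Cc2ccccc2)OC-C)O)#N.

Molecular formula from the SMILES: C19H20N2O2.
DoU = (2C + 2 + N − H − X)/2 = (2·19 + 2 + 2 − 20 − 0)/2 = 22/2 = 11.
(Structurally: 2 ring(s) + 9 π bond(s) = 11.)

11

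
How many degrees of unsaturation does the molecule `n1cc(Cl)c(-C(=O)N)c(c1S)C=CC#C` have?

8

Molecular formula from the SMILES: C10H7ClN2OS.
DoU = (2C + 2 + N − H − X)/2 = (2·10 + 2 + 2 − 7 − 1)/2 = 16/2 = 8.
(Structurally: 1 ring(s) + 7 π bond(s) = 8.)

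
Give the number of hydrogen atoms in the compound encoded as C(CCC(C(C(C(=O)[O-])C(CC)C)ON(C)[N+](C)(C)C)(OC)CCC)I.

Hydrogens are implicit in SMILES; fill each atom to its normal valence:
  8 × C: 3 H each → 24
  6 × C: 2 H each → 12
  3 × C: 1 H each → 3
  3 × O: no H
  2 × C: no H
  1 × I: no H
  1 × N: no H
  1 × N (charge +1): no H
  1 × O (charge -1): no H
  Total hydrogens = 39.

39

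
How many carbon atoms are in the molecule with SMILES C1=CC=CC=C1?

6

The symbol for carbon appears 6 times in the SMILES.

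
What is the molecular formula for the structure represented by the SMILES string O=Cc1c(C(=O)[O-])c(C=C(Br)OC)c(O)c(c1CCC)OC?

Heavy atoms from the SMILES: 1 Br, 15 C, 6 O.
Implicit hydrogens by atom environment:
  6 × C (aromatic): no H
  4 × O: no H
  3 × C: 3 H each → 9
  2 × C: 2 H each → 4
  2 × C: 1 H each → 2
  2 × C: no H
  1 × Br: no H
  1 × O: 1 H
  1 × O (charge -1): no H
  Total hydrogens = 16.
Net charge -1.
Molecular formula: C15H16BrO6-

C15H16BrO6-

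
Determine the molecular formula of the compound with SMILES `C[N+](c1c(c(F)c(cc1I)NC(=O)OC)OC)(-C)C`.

C12H17FIN2O3+

Heavy atoms from the SMILES: 12 C, 1 F, 1 I, 2 N, 3 O.
Implicit hydrogens by atom environment:
  5 × C: 3 H each → 15
  5 × C (aromatic): no H
  3 × O: no H
  1 × C (aromatic): 1 H
  1 × C: no H
  1 × F: no H
  1 × I: no H
  1 × N: 1 H
  1 × N (charge +1): no H
  Total hydrogens = 17.
Net charge +1.
Molecular formula: C12H17FIN2O3+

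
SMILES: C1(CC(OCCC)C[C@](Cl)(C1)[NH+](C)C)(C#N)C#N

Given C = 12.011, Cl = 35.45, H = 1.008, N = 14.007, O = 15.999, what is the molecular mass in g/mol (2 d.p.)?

270.78

Molecular formula: C13H21ClN3O+.
M = 13×12.011 + 1×35.45 + 21×1.008 + 3×14.007 + 1×15.999 = 270.78 g/mol.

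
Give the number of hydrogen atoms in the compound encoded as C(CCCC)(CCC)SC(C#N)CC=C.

23

Hydrogens are implicit in SMILES; fill each atom to its normal valence:
  7 × C: 2 H each → 14
  3 × C: 1 H each → 3
  2 × C: 3 H each → 6
  1 × C: no H
  1 × N: no H
  1 × S: no H
  Total hydrogens = 23.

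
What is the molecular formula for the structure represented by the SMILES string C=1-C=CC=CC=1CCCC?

C10H14

Heavy atoms from the SMILES: 10 C.
Implicit hydrogens by atom environment:
  5 × C (aromatic): 1 H each → 5
  3 × C: 2 H each → 6
  1 × C: 3 H
  1 × C (aromatic): no H
  Total hydrogens = 14.
Molecular formula: C10H14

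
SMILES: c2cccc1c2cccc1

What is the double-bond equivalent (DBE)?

7

Molecular formula from the SMILES: C10H8.
DoU = (2C + 2 + N − H − X)/2 = (2·10 + 2 + 0 − 8 − 0)/2 = 14/2 = 7.
(Structurally: 2 ring(s) + 5 π bond(s) = 7.)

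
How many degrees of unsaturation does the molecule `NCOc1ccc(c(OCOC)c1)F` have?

4

Molecular formula from the SMILES: C9H12FNO3.
DoU = (2C + 2 + N − H − X)/2 = (2·9 + 2 + 1 − 12 − 1)/2 = 8/2 = 4.
(Structurally: 1 ring(s) + 3 π bond(s) = 4.)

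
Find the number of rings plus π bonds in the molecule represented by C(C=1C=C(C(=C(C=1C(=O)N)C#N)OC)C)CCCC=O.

8

Molecular formula from the SMILES: C15H18N2O3.
DoU = (2C + 2 + N − H − X)/2 = (2·15 + 2 + 2 − 18 − 0)/2 = 16/2 = 8.
(Structurally: 1 ring(s) + 7 π bond(s) = 8.)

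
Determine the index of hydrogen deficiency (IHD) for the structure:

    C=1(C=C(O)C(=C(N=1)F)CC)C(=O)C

5

Molecular formula from the SMILES: C9H10FNO2.
DoU = (2C + 2 + N − H − X)/2 = (2·9 + 2 + 1 − 10 − 1)/2 = 10/2 = 5.
(Structurally: 1 ring(s) + 4 π bond(s) = 5.)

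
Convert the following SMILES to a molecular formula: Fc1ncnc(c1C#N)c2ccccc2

C11H6FN3

Heavy atoms from the SMILES: 11 C, 1 F, 3 N.
Implicit hydrogens by atom environment:
  6 × C (aromatic): 1 H each → 6
  4 × C (aromatic): no H
  2 × N (aromatic): no H
  1 × C: no H
  1 × F: no H
  1 × N: no H
  Total hydrogens = 6.
Molecular formula: C11H6FN3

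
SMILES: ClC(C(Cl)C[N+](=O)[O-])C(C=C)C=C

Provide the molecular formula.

C8H11Cl2NO2

Heavy atoms from the SMILES: 8 C, 2 Cl, 1 N, 2 O.
Implicit hydrogens by atom environment:
  5 × C: 1 H each → 5
  3 × C: 2 H each → 6
  2 × Cl: no H
  1 × N (charge +1): no H
  1 × O: no H
  1 × O (charge -1): no H
  Total hydrogens = 11.
Molecular formula: C8H11Cl2NO2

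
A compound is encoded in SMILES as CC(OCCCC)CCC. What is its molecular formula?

Heavy atoms from the SMILES: 9 C, 1 O.
Implicit hydrogens by atom environment:
  5 × C: 2 H each → 10
  3 × C: 3 H each → 9
  1 × C: 1 H
  1 × O: no H
  Total hydrogens = 20.
Molecular formula: C9H20O

C9H20O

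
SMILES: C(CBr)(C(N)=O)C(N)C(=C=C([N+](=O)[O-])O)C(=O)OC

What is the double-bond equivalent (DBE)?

Molecular formula from the SMILES: C9H12BrN3O6.
DoU = (2C + 2 + N − H − X)/2 = (2·9 + 2 + 3 − 12 − 1)/2 = 10/2 = 5.
(Structurally: 0 ring(s) + 5 π bond(s) = 5.)

5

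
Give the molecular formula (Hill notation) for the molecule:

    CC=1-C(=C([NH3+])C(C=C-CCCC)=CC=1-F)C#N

C14H18FN2+

Heavy atoms from the SMILES: 14 C, 1 F, 2 N.
Implicit hydrogens by atom environment:
  5 × C (aromatic): no H
  3 × C: 2 H each → 6
  2 × C: 3 H each → 6
  2 × C: 1 H each → 2
  1 × C (aromatic): 1 H
  1 × C: no H
  1 × F: no H
  1 × N (charge +1): 3 H
  1 × N: no H
  Total hydrogens = 18.
Net charge +1.
Molecular formula: C14H18FN2+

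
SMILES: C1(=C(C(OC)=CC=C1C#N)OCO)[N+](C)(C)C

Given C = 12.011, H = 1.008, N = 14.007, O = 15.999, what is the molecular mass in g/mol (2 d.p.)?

237.28

Molecular formula: C12H17N2O3+.
M = 12×12.011 + 17×1.008 + 2×14.007 + 3×15.999 = 237.28 g/mol.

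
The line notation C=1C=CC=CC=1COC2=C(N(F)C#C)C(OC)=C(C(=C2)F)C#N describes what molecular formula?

Heavy atoms from the SMILES: 17 C, 2 F, 2 N, 2 O.
Implicit hydrogens by atom environment:
  6 × C (aromatic): 1 H each → 6
  6 × C (aromatic): no H
  2 × C: no H
  2 × F: no H
  2 × N: no H
  2 × O: no H
  1 × C: 3 H
  1 × C: 2 H
  1 × C: 1 H
  Total hydrogens = 12.
Molecular formula: C17H12F2N2O2

C17H12F2N2O2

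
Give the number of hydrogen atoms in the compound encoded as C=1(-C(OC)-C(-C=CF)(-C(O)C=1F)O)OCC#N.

Hydrogens are implicit in SMILES; fill each atom to its normal valence:
  4 × C: 1 H each → 4
  4 × C: no H
  2 × F: no H
  2 × O: 1 H each → 2
  2 × O: no H
  1 × C: 3 H
  1 × C: 2 H
  1 × N: no H
  Total hydrogens = 11.

11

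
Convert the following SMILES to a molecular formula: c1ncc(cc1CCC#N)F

Heavy atoms from the SMILES: 8 C, 1 F, 2 N.
Implicit hydrogens by atom environment:
  3 × C (aromatic): 1 H each → 3
  2 × C: 2 H each → 4
  2 × C (aromatic): no H
  1 × C: no H
  1 × F: no H
  1 × N (aromatic): no H
  1 × N: no H
  Total hydrogens = 7.
Molecular formula: C8H7FN2

C8H7FN2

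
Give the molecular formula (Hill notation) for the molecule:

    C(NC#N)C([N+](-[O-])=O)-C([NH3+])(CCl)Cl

Heavy atoms from the SMILES: 5 C, 2 Cl, 4 N, 2 O.
Implicit hydrogens by atom environment:
  2 × C: 2 H each → 4
  2 × C: no H
  2 × Cl: no H
  1 × C: 1 H
  1 × N (charge +1): 3 H
  1 × N: 1 H
  1 × N: no H
  1 × N (charge +1): no H
  1 × O: no H
  1 × O (charge -1): no H
  Total hydrogens = 9.
Net charge +1.
Molecular formula: C5H9Cl2N4O2+

C5H9Cl2N4O2+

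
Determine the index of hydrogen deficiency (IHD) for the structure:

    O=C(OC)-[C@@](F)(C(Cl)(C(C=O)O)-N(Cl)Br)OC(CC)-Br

Molecular formula from the SMILES: C9H12Br2Cl2FNO5.
DoU = (2C + 2 + N − H − X)/2 = (2·9 + 2 + 1 − 12 − 5)/2 = 4/2 = 2.
(Structurally: 0 ring(s) + 2 π bond(s) = 2.)

2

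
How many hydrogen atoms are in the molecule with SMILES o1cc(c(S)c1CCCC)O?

Hydrogens are implicit in SMILES; fill each atom to its normal valence:
  3 × C: 2 H each → 6
  3 × C (aromatic): no H
  1 × C: 3 H
  1 × C (aromatic): 1 H
  1 × O: 1 H
  1 × O (aromatic): no H
  1 × S: 1 H
  Total hydrogens = 12.

12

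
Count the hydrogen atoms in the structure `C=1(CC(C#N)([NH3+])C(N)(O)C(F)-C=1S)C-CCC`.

Hydrogens are implicit in SMILES; fill each atom to its normal valence:
  5 × C: no H
  4 × C: 2 H each → 8
  1 × C: 3 H
  1 × C: 1 H
  1 × F: no H
  1 × N (charge +1): 3 H
  1 × N: 2 H
  1 × N: no H
  1 × O: 1 H
  1 × S: 1 H
  Total hydrogens = 19.

19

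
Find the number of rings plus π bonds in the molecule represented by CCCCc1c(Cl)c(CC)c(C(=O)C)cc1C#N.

7

Molecular formula from the SMILES: C15H18ClNO.
DoU = (2C + 2 + N − H − X)/2 = (2·15 + 2 + 1 − 18 − 1)/2 = 14/2 = 7.
(Structurally: 1 ring(s) + 6 π bond(s) = 7.)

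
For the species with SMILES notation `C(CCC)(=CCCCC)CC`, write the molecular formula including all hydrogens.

C11H22

Heavy atoms from the SMILES: 11 C.
Implicit hydrogens by atom environment:
  6 × C: 2 H each → 12
  3 × C: 3 H each → 9
  1 × C: 1 H
  1 × C: no H
  Total hydrogens = 22.
Molecular formula: C11H22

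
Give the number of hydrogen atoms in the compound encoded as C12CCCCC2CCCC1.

18

Hydrogens are implicit in SMILES; fill each atom to its normal valence:
  8 × C: 2 H each → 16
  2 × C: 1 H each → 2
  Total hydrogens = 18.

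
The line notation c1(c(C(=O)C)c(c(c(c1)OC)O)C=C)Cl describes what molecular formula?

Heavy atoms from the SMILES: 11 C, 1 Cl, 3 O.
Implicit hydrogens by atom environment:
  5 × C (aromatic): no H
  2 × C: 3 H each → 6
  2 × O: no H
  1 × C: 2 H
  1 × C (aromatic): 1 H
  1 × C: 1 H
  1 × C: no H
  1 × Cl: no H
  1 × O: 1 H
  Total hydrogens = 11.
Molecular formula: C11H11ClO3

C11H11ClO3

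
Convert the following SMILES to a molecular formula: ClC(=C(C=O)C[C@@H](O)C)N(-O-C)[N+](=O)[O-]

C7H11ClN2O5

Heavy atoms from the SMILES: 7 C, 1 Cl, 2 N, 5 O.
Implicit hydrogens by atom environment:
  3 × O: no H
  2 × C: 3 H each → 6
  2 × C: 1 H each → 2
  2 × C: no H
  1 × C: 2 H
  1 × Cl: no H
  1 × N: no H
  1 × N (charge +1): no H
  1 × O: 1 H
  1 × O (charge -1): no H
  Total hydrogens = 11.
Molecular formula: C7H11ClN2O5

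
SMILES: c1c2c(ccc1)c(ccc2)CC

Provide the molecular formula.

Heavy atoms from the SMILES: 12 C.
Implicit hydrogens by atom environment:
  7 × C (aromatic): 1 H each → 7
  3 × C (aromatic): no H
  1 × C: 3 H
  1 × C: 2 H
  Total hydrogens = 12.
Molecular formula: C12H12

C12H12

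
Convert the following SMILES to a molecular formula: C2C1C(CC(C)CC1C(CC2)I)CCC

Heavy atoms from the SMILES: 14 C, 1 I.
Implicit hydrogens by atom environment:
  7 × C: 2 H each → 14
  5 × C: 1 H each → 5
  2 × C: 3 H each → 6
  1 × I: no H
  Total hydrogens = 25.
Molecular formula: C14H25I

C14H25I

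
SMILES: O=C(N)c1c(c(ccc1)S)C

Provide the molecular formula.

C8H9NOS

Heavy atoms from the SMILES: 8 C, 1 N, 1 O, 1 S.
Implicit hydrogens by atom environment:
  3 × C (aromatic): 1 H each → 3
  3 × C (aromatic): no H
  1 × C: 3 H
  1 × C: no H
  1 × N: 2 H
  1 × O: no H
  1 × S: 1 H
  Total hydrogens = 9.
Molecular formula: C8H9NOS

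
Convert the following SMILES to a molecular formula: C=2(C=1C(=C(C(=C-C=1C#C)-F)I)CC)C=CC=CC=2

C16H12FI

Heavy atoms from the SMILES: 16 C, 1 F, 1 I.
Implicit hydrogens by atom environment:
  6 × C (aromatic): 1 H each → 6
  6 × C (aromatic): no H
  1 × C: 3 H
  1 × C: 2 H
  1 × C: 1 H
  1 × C: no H
  1 × F: no H
  1 × I: no H
  Total hydrogens = 12.
Molecular formula: C16H12FI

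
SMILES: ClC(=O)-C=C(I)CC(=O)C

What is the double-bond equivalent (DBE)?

Molecular formula from the SMILES: C6H6ClIO2.
DoU = (2C + 2 + N − H − X)/2 = (2·6 + 2 + 0 − 6 − 2)/2 = 6/2 = 3.
(Structurally: 0 ring(s) + 3 π bond(s) = 3.)

3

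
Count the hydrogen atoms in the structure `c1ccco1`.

4

Hydrogens are implicit in SMILES; fill each atom to its normal valence:
  4 × C (aromatic): 1 H each → 4
  1 × O (aromatic): no H
  Total hydrogens = 4.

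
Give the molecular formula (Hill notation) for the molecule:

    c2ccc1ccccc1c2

Heavy atoms from the SMILES: 10 C.
Implicit hydrogens by atom environment:
  8 × C (aromatic): 1 H each → 8
  2 × C (aromatic): no H
  Total hydrogens = 8.
Molecular formula: C10H8

C10H8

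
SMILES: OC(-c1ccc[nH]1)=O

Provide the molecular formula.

Heavy atoms from the SMILES: 5 C, 1 N, 2 O.
Implicit hydrogens by atom environment:
  3 × C (aromatic): 1 H each → 3
  1 × C (aromatic): no H
  1 × C: no H
  1 × N (aromatic): 1 H
  1 × O: 1 H
  1 × O: no H
  Total hydrogens = 5.
Molecular formula: C5H5NO2

C5H5NO2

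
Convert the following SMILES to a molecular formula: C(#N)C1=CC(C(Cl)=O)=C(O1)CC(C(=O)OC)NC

Heavy atoms from the SMILES: 11 C, 1 Cl, 2 N, 4 O.
Implicit hydrogens by atom environment:
  3 × C (aromatic): no H
  3 × C: no H
  3 × O: no H
  2 × C: 3 H each → 6
  1 × C: 2 H
  1 × C (aromatic): 1 H
  1 × C: 1 H
  1 × Cl: no H
  1 × N: 1 H
  1 × N: no H
  1 × O (aromatic): no H
  Total hydrogens = 11.
Molecular formula: C11H11ClN2O4

C11H11ClN2O4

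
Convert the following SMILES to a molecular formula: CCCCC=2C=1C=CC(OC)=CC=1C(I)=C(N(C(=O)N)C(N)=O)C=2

C17H20IN3O3

Heavy atoms from the SMILES: 17 C, 1 I, 3 N, 3 O.
Implicit hydrogens by atom environment:
  6 × C (aromatic): no H
  4 × C (aromatic): 1 H each → 4
  3 × C: 2 H each → 6
  3 × O: no H
  2 × C: 3 H each → 6
  2 × C: no H
  2 × N: 2 H each → 4
  1 × I: no H
  1 × N: no H
  Total hydrogens = 20.
Molecular formula: C17H20IN3O3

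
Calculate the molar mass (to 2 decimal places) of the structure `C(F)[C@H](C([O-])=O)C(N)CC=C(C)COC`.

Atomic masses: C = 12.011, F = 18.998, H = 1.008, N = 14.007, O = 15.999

218.25

Molecular formula: C10H17FNO3-.
M = 10×12.011 + 1×18.998 + 17×1.008 + 1×14.007 + 3×15.999 = 218.25 g/mol.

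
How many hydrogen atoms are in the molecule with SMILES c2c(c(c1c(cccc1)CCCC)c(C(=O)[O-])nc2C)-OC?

20

Hydrogens are implicit in SMILES; fill each atom to its normal valence:
  6 × C (aromatic): no H
  5 × C (aromatic): 1 H each → 5
  3 × C: 3 H each → 9
  3 × C: 2 H each → 6
  2 × O: no H
  1 × C: no H
  1 × N (aromatic): no H
  1 × O (charge -1): no H
  Total hydrogens = 20.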